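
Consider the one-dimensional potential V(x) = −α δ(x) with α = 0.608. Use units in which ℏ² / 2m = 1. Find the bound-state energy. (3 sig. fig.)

The bound state is ψ(x) = √κ e^{−κ|x|}. The derivative jump ψ'(0⁺) − ψ'(0⁻) = −(2mα/ℏ²)ψ(0) fixes κ = mα/ℏ² = 0.3040.
Then E = −ℏ²κ²/(2m) = −mα²/(2ℏ²) = -0.09242.

E = -0.0924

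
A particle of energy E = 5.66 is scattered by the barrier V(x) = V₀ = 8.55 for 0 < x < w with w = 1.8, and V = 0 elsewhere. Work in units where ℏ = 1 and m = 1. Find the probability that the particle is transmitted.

E < V₀: inside the barrier ψ ∝ e^{±κx} with κ = √(2m(V₀ − E))/ℏ = 2.404.
κw = 4.327, sinh(κw) = 37.87.
The exact tunnelling result is T⁻¹ = 1 + V₀² sinh²(κw) / [4E(V₀ − E)] = 1603, so T = 0.000624.

T = 0.000624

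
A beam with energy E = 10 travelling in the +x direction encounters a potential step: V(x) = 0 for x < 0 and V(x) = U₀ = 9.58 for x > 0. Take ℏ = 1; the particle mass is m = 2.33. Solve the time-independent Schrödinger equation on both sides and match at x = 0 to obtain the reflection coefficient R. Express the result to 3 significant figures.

R = 0.435

The wavenumbers are k₁ = √(2mE)/ℏ = 6.826 on the left and k₂ = √(2m(E − U₀))/ℏ = 1.399 on the right.
Matching ψ and ψ′ at x = 0 gives r = (k₁ − k₂)/(k₁ + k₂), so R = r² = 0.4354 and T = 1 − R = 0.5646.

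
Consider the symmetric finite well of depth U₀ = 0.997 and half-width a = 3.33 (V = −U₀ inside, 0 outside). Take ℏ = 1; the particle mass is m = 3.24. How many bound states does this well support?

N = 6

The dimensionless depth is z₀ = a√(2mU₀)/ℏ = 3.33 × √(6.461) = 8.464.
The even/odd transcendental equations gain one root per π/2 in z₀, giving N = 1 + ⌊2z₀/π⌋ = 1 + ⌊5.388⌋ = 6.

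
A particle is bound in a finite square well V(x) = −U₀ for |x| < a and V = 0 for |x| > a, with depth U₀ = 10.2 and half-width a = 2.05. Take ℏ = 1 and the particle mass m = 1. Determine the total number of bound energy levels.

Define the well-strength parameter z₀ = (a/ℏ)√(2mU₀) = 2.05 × √(2·1·10.2) = 9.259.
A new bound state (alternating even/odd) appears each time z₀ passes a multiple of π/2, so N = ⌊2z₀/π⌋ + 1 = ⌊5.895⌋ + 1 = 6.

N = 6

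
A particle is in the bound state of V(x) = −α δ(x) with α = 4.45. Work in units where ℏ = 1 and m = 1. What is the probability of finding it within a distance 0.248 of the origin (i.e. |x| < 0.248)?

P = 0.890

The normalised bound state is ψ = √κ e^{−κ|x|} with κ = mα/ℏ² = 4.450.
P(|x| < d) = ∫_{−d}^{d} κ e^{−2κ|x|} dx = 1 − e^{−2κd} = 1 − e^{−2.207} = 0.8900.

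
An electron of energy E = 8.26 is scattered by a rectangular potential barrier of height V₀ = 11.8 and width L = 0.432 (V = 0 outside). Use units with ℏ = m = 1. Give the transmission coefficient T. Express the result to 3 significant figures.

Since E < V₀ the interior solution is evanescent with decay constant κ = √(2m(V₀ − E))/ℏ = 2.661.
κL = 1.149, sinh(κL) = 1.420.
The exact tunnelling result is T⁻¹ = 1 + V₀² sinh²(κL) / [4E(V₀ − E)] = 3.400, so T = 0.294.

T = 0.294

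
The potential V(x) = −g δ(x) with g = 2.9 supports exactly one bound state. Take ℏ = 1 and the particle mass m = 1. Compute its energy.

For x ≠ 0 the bound state is ψ ∝ e^{−κ|x|}; integrating the TISE across the delta gives the cusp condition 2κ = 2mg/ℏ², so κ = 2.900.
Then E = −ℏ²κ²/(2m) = −mg²/(2ℏ²) = -4.205.

E = -4.21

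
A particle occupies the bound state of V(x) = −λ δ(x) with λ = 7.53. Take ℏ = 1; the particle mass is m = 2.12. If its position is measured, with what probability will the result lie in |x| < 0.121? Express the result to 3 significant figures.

P = 0.979

The normalised bound state is ψ = √κ e^{−κ|x|} with κ = mλ/ℏ² = 15.96.
P(|x| < d) = ∫_{−d}^{d} κ e^{−2κ|x|} dx = 1 − e^{−2κd} = 1 − e^{−3.863} = 0.9790.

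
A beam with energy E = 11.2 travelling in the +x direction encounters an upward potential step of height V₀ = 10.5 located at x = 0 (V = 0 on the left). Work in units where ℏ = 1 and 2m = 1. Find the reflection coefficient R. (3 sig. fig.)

R = 0.360

On each side the TISE gives plane waves with k = √(2m(E − V))/ℏ: k₁ = √(2·½·11.2) = 3.347, k₂ = √(2·½·0.7) = 0.8367.
Continuity of ψ and ψ′ at the step yields the reflection amplitude r = (k₁ − k₂)/(k₁ + k₂) = 0.6000; thus R = |r|² = 0.3600, T = 0.6400.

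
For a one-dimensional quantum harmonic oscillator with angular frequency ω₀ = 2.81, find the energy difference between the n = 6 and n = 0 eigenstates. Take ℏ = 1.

ΔE = 16.9

E_n = ℏω₀(n + ½), so ΔE = (6 − 0) ℏω₀ = 6 × 2.81 = 16.86.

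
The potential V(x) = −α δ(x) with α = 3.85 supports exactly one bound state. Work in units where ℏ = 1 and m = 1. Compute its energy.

The bound state is ψ(x) = √κ e^{−κ|x|}. The derivative jump ψ'(0⁺) − ψ'(0⁻) = −(2mα/ℏ²)ψ(0) fixes κ = mα/ℏ² = 3.850.
Then E = −ℏ²κ²/(2m) = −mα²/(2ℏ²) = -7.411.

E = -7.41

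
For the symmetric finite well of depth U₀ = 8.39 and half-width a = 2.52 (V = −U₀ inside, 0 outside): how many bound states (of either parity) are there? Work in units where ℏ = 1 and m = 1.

The dimensionless depth is z₀ = a√(2mU₀)/ℏ = 2.52 × √(16.78) = 10.32.
A new bound state (alternating even/odd) appears each time z₀ passes a multiple of π/2, so N = ⌊2z₀/π⌋ + 1 = ⌊6.572⌋ + 1 = 7.

N = 7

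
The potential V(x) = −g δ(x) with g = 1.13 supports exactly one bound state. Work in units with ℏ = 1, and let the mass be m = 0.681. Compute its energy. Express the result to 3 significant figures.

E = -0.435

For x ≠ 0 the bound state is ψ ∝ e^{−κ|x|}; integrating the TISE across the delta gives the cusp condition 2κ = 2mg/ℏ², so κ = 0.7695.
Then E = −ℏ²κ²/(2m) = −mg²/(2ℏ²) = -0.4348.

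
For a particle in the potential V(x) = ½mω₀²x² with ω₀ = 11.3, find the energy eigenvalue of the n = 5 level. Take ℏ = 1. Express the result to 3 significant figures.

Using E_n = (n + ½)ℏω₀: E_5 = 5.5 × 11.3 = 62.15.

E = 62.2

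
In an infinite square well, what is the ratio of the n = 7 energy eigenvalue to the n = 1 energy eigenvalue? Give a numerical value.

49

Since E_n ∝ n², the ratio is (7/1)² = 49.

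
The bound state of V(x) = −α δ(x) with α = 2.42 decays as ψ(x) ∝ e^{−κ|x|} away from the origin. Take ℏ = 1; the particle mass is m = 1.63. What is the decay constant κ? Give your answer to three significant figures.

κ = 3.94

Integrate −(ℏ²/2m)ψ'' − αδ(x)ψ = Eψ from −ε to +ε: the ψ'' term gives ψ'(0⁺) − ψ'(0⁻) and the δ term gives −(2mα/ℏ²)ψ(0).
With ψ ∝ e^{−κ|x|} this yields −2κ = −2mα/ℏ², so κ = mα/ℏ² = 3.945.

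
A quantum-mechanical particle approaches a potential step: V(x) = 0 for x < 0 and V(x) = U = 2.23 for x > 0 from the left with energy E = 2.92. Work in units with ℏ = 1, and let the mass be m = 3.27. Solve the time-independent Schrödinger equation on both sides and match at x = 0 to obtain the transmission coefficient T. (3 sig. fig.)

T = 0.880

The wavenumbers are k₁ = √(2mE)/ℏ = 4.370 on the left and k₂ = √(2m(E − U))/ℏ = 2.124 on the right.
Matching ψ and ψ′ at x = 0 gives r = (k₁ − k₂)/(k₁ + k₂), so R = r² = 0.1196 and T = 1 − R = 0.8804.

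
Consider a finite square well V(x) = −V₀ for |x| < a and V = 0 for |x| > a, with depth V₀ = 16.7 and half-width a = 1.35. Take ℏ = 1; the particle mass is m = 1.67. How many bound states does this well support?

Define the well-strength parameter z₀ = (a/ℏ)√(2mV₀) = 1.35 × √(2·1.67·16.7) = 10.08.
The even/odd transcendental equations gain one root per π/2 in z₀, giving N = 1 + ⌊2z₀/π⌋ = 1 + ⌊6.419⌋ = 7.

N = 7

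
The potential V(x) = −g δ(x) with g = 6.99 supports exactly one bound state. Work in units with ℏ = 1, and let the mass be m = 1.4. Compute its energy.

The bound state is ψ(x) = √κ e^{−κ|x|}. The derivative jump ψ'(0⁺) − ψ'(0⁻) = −(2mg/ℏ²)ψ(0) fixes κ = mg/ℏ² = 9.786.
Then E = −ℏ²κ²/(2m) = −mg²/(2ℏ²) = -34.20.

E = -34.2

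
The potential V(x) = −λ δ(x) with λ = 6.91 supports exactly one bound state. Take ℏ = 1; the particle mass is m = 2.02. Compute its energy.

For x ≠ 0 the bound state is ψ ∝ e^{−κ|x|}; integrating the TISE across the delta gives the cusp condition 2κ = 2mλ/ℏ², so κ = 13.96.
Then E = −ℏ²κ²/(2m) = −mλ²/(2ℏ²) = -48.23.

E = -48.2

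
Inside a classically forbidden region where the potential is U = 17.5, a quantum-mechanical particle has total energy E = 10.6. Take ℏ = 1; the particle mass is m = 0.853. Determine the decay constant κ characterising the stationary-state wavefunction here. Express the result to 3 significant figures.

κ = 3.43

Since E < U the TISE in this region is ψ'' = κ²ψ with κ = √(2m(U − E))/ℏ.
κ = √(2 × 0.853 × 6.9) = 3.431.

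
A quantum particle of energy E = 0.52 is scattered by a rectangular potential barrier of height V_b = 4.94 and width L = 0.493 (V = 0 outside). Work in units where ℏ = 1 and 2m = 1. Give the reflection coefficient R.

R = 0.801

E < V_b: inside the barrier ψ ∝ e^{±κx} with κ = √(2m(V_b − E))/ℏ = 2.102.
κL = 1.036, sinh(κL) = 1.232.
Matching ψ, ψ′ at both faces gives T = [1 + V_b² sinh²(κL) / (4E(V_b − E))]⁻¹ = 1/5.031 = 0.199.
R = 1 − T = 0.801.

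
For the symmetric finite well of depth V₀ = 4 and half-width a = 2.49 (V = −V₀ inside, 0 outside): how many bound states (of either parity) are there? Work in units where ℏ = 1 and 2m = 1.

The dimensionless depth is z₀ = a√(2mV₀)/ℏ = 2.49 × √(4.000) = 4.980.
The even/odd transcendental equations gain one root per π/2 in z₀, giving N = 1 + ⌊2z₀/π⌋ = 1 + ⌊3.170⌋ = 4.

N = 4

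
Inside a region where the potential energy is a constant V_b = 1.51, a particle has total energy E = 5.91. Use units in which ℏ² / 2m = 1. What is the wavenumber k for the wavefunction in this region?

With E > V_b the solution is oscillatory, ψ ∝ e^{±ikx} with k = √(2m(E − V_b))/ℏ.
k = √(2 × 0.5 × 4.4) = 2.098.

k = 2.10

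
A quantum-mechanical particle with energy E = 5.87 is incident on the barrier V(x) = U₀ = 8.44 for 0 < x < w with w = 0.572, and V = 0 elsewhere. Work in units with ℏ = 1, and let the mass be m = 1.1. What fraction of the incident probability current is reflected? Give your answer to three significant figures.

Since E < U₀ the interior solution is evanescent with decay constant κ = √(2m(U₀ − E))/ℏ = 2.378.
κw = 1.360, sinh(κw) = 1.820.
Matching ψ, ψ′ at both faces gives T = [1 + U₀² sinh²(κw) / (4E(U₀ − E))]⁻¹ = 1/4.910 = 0.204.
R = 1 − T = 0.796.

R = 0.796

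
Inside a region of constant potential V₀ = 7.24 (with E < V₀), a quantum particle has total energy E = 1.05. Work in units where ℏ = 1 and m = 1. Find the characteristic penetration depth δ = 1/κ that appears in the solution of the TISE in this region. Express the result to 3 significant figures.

Since E < V₀ the TISE in this region is ψ'' = κ²ψ with κ = √(2m(V₀ − E))/ℏ.
κ = √(2 × 1 × 6.19) = 3.519. The penetration depth is δ = 1/κ = 0.284.

δ = 0.284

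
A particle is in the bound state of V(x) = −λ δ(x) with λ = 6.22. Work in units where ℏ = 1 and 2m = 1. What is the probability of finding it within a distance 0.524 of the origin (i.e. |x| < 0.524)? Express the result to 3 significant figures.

P = 0.962

The normalised bound state is ψ = √κ e^{−κ|x|} with κ = mλ/ℏ² = 3.110.
P(|x| < d) = ∫_{−d}^{d} κ e^{−2κ|x|} dx = 1 − e^{−2κd} = 1 − e^{−3.259} = 0.9616.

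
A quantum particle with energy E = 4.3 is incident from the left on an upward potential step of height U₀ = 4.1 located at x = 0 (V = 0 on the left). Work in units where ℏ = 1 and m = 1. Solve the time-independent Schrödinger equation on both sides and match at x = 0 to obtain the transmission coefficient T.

The wavenumbers are k₁ = √(2mE)/ℏ = 2.933 on the left and k₂ = √(2m(E − U₀))/ℏ = 0.6325 on the right.
Matching ψ and ψ′ at x = 0 gives r = (k₁ − k₂)/(k₁ + k₂), so R = r² = 0.4163 and T = 1 − R = 0.5837.

T = 0.584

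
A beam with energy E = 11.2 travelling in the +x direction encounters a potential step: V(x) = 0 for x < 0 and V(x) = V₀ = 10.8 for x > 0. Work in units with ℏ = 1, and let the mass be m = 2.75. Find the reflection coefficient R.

R = 0.465

On each side the TISE gives plane waves with k = √(2m(E − V))/ℏ: k₁ = √(2·2.75·11.2) = 7.849, k₂ = √(2·2.75·0.4) = 1.483.
Continuity of ψ and ψ′ at the step yields the reflection amplitude r = (k₁ − k₂)/(k₁ + k₂) = 0.6821; thus R = |r|² = 0.4653, T = 0.5347.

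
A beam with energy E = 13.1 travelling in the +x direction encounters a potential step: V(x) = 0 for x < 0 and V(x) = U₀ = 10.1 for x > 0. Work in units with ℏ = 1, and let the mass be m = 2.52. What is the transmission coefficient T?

On each side the TISE gives plane waves with k = √(2m(E − V))/ℏ: k₁ = √(2·2.52·13.1) = 8.126, k₂ = √(2·2.52·3) = 3.888.
Continuity of ψ and ψ′ at the step yields the reflection amplitude r = (k₁ − k₂)/(k₁ + k₂) = 0.3527; thus R = |r|² = 0.1244, T = 0.8756.

T = 0.876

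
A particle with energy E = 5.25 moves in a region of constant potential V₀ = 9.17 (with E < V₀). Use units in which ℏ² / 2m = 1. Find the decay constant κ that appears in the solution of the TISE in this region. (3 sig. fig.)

κ = 1.98

Since E < V₀ the TISE in this region is ψ'' = κ²ψ with κ = √(2m(V₀ − E))/ℏ.
κ = √(2 × 0.5 × 3.92) = 1.980.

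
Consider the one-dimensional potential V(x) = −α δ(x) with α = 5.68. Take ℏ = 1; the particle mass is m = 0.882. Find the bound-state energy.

For x ≠ 0 the bound state is ψ ∝ e^{−κ|x|}; integrating the TISE across the delta gives the cusp condition 2κ = 2mα/ℏ², so κ = 5.010.
Then E = −ℏ²κ²/(2m) = −mα²/(2ℏ²) = -14.23.

E = -14.2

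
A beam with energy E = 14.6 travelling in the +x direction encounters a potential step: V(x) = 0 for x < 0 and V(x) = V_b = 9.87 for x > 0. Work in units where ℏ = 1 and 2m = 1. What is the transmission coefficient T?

T = 0.925

The wavenumbers are k₁ = √(2mE)/ℏ = 3.821 on the left and k₂ = √(2m(E − V_b))/ℏ = 2.175 on the right.
Continuity of ψ and ψ′ at the step yields the reflection amplitude r = (k₁ − k₂)/(k₁ + k₂) = 0.2745; thus R = |r|² = 0.07538, T = 0.9246.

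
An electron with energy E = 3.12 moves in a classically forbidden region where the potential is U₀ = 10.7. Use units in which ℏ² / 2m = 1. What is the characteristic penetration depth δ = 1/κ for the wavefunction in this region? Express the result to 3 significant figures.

δ = 0.363

Since E < U₀ the TISE in this region is ψ'' = κ²ψ with κ = √(2m(U₀ − E))/ℏ.
κ = √(2 × 0.5 × 7.58) = 2.753. The penetration depth is δ = 1/κ = 0.363.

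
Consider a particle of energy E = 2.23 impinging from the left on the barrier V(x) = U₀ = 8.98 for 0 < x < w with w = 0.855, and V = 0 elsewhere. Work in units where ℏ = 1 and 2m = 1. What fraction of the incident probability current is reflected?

R = 0.965

E < U₀: inside the barrier ψ ∝ e^{±κx} with κ = √(2m(U₀ − E))/ℏ = 2.598.
κw = 2.221, sinh(κw) = 4.556.
Matching ψ, ψ′ at both faces gives T = [1 + U₀² sinh²(κw) / (4E(U₀ − E))]⁻¹ = 1/28.80 = 0.0347.
R = 1 − T = 0.965.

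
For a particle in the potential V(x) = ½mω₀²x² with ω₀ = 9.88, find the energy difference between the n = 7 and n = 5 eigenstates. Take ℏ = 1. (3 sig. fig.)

E_n = ℏω₀(n + ½), so ΔE = (7 − 5) ℏω₀ = 2 × 9.88 = 19.76.

ΔE = 19.8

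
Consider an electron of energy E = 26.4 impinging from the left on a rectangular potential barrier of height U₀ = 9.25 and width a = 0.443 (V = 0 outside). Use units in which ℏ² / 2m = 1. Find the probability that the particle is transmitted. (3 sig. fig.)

E > U₀: inside the barrier k₂ = √(2m(E − U₀))/ℏ = 4.141, k₂a = 1.835.
Matching at both interfaces gives T⁻¹ = 1 + U₀² sin²(k₂a) / [4E(E − U₀)] = 1.044, hence T = 0.958.

T = 0.958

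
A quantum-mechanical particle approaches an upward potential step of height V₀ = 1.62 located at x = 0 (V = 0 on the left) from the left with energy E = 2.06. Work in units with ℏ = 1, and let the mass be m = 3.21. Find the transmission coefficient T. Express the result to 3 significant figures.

The wavenumbers are k₁ = √(2mE)/ℏ = 3.637 on the left and k₂ = √(2m(E − V₀))/ℏ = 1.681 on the right.
Continuity of ψ and ψ′ at the step yields the reflection amplitude r = (k₁ − k₂)/(k₁ + k₂) = 0.3678; thus R = |r|² = 0.1353, T = 0.8647.

T = 0.865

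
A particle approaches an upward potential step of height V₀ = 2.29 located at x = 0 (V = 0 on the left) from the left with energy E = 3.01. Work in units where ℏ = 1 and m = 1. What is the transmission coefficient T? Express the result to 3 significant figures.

T = 0.882

On each side the TISE gives plane waves with k = √(2m(E − V))/ℏ: k₁ = √(2·1·3.01) = 2.454, k₂ = √(2·1·0.72) = 1.200.
Continuity of ψ and ψ′ at the step yields the reflection amplitude r = (k₁ − k₂)/(k₁ + k₂) = 0.3431; thus R = |r|² = 0.1177, T = 0.8823.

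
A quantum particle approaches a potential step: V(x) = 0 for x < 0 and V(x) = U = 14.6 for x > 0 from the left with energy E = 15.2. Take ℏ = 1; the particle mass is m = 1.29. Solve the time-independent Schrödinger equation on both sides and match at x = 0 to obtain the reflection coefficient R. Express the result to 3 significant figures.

The wavenumbers are k₁ = √(2mE)/ℏ = 6.262 on the left and k₂ = √(2m(E − U))/ℏ = 1.244 on the right.
Continuity of ψ and ψ′ at the step yields the reflection amplitude r = (k₁ − k₂)/(k₁ + k₂) = 0.6685; thus R = |r|² = 0.4469, T = 0.5531.

R = 0.447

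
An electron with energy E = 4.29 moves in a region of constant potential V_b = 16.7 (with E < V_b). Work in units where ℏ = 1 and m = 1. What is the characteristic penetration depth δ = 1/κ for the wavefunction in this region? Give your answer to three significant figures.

δ = 0.201

Since E < V_b the TISE in this region is ψ'' = κ²ψ with κ = √(2m(V_b − E))/ℏ.
κ = √(2 × 1 × 12.41) = 4.982. The penetration depth is δ = 1/κ = 0.201.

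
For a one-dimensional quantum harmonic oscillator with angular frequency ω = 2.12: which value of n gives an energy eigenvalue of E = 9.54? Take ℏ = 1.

n = 4

E_n = ℏω(n + ½) ⇒ n = E/(ℏω) − ½ = 9.54/2.12 − 0.5 = 4.000 → n = 4.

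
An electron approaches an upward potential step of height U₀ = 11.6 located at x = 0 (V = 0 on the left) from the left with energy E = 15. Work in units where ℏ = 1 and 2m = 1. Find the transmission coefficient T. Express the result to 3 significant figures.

The wavenumbers are k₁ = √(2mE)/ℏ = 3.873 on the left and k₂ = √(2m(E − U₀))/ℏ = 1.844 on the right.
Continuity of ψ and ψ′ at the step yields the reflection amplitude r = (k₁ − k₂)/(k₁ + k₂) = 0.3549; thus R = |r|² = 0.1260, T = 0.8740.

T = 0.874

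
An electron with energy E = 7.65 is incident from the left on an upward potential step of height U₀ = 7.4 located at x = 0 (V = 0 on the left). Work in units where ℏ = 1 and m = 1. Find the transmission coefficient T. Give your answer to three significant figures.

On each side the TISE gives plane waves with k = √(2m(E − V))/ℏ: k₁ = √(2·1·7.65) = 3.912, k₂ = √(2·1·0.25) = 0.7071.
Matching ψ and ψ′ at x = 0 gives r = (k₁ − k₂)/(k₁ + k₂), so R = r² = 0.4814 and T = 1 − R = 0.5186.

T = 0.519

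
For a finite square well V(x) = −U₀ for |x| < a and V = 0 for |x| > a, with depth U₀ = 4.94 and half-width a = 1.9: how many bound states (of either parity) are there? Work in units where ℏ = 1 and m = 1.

N = 4

Define the well-strength parameter z₀ = (a/ℏ)√(2mU₀) = 1.9 × √(2·1·4.94) = 5.972.
A new bound state (alternating even/odd) appears each time z₀ passes a multiple of π/2, so N = ⌊2z₀/π⌋ + 1 = ⌊3.802⌋ + 1 = 4.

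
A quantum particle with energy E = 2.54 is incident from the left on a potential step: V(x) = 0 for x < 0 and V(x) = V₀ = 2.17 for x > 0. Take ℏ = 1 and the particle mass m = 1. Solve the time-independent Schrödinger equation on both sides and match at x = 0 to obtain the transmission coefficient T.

The wavenumbers are k₁ = √(2mE)/ℏ = 2.254 on the left and k₂ = √(2m(E − V₀))/ℏ = 0.8602 on the right.
Matching ψ and ψ′ at x = 0 gives r = (k₁ − k₂)/(k₁ + k₂), so R = r² = 0.2003 and T = 1 − R = 0.7997.

T = 0.800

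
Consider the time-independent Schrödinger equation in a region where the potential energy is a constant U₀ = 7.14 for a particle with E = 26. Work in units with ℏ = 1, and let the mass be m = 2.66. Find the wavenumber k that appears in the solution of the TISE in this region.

With E > U₀ the solution is oscillatory, ψ ∝ e^{±ikx} with k = √(2m(E − U₀))/ℏ.
k = √(2 × 2.66 × 18.86) = 10.02.

k = 10.0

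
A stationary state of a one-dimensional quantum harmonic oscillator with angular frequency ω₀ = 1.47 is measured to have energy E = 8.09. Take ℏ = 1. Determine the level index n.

n = 5

Invert E_n = (n + ½)ℏω₀: n = E/ℏω₀ − ½ = 5.003, so n = 5.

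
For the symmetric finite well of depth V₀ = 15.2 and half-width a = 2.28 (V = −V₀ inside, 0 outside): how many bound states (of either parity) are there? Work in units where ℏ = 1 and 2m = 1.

Define the well-strength parameter z₀ = (a/ℏ)√(2mV₀) = 2.28 × √(2·0.5·15.2) = 8.889.
The even/odd transcendental equations gain one root per π/2 in z₀, giving N = 1 + ⌊2z₀/π⌋ = 1 + ⌊5.659⌋ = 6.

N = 6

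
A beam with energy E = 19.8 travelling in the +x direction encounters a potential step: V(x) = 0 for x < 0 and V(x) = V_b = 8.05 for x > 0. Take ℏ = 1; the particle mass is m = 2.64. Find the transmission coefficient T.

T = 0.983

The wavenumbers are k₁ = √(2mE)/ℏ = 10.22 on the left and k₂ = √(2m(E − V_b))/ℏ = 7.877 on the right.
Continuity of ψ and ψ′ at the step yields the reflection amplitude r = (k₁ − k₂)/(k₁ + k₂) = 0.1297; thus R = |r|² = 0.01683, T = 0.9832.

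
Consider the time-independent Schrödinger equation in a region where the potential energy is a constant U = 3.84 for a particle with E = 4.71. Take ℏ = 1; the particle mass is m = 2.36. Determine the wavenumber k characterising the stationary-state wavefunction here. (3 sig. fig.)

k = 2.03

With E > U the solution is oscillatory, ψ ∝ e^{±ikx} with k = √(2m(E − U))/ℏ.
k = √(2 × 2.36 × 0.87) = 2.026.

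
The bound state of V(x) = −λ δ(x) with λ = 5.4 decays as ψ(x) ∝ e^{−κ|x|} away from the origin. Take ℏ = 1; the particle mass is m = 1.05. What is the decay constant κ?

Integrate −(ℏ²/2m)ψ'' − λδ(x)ψ = Eψ from −ε to +ε: the ψ'' term gives ψ'(0⁺) − ψ'(0⁻) and the δ term gives −(2mλ/ℏ²)ψ(0).
With ψ ∝ e^{−κ|x|} this yields −2κ = −2mλ/ℏ², so κ = mλ/ℏ² = 5.670.

κ = 5.67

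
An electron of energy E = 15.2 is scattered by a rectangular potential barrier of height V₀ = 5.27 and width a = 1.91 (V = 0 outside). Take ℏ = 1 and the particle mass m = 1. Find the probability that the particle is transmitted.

Above the barrier the interior wavenumber is k₂ = √(2m(E − V₀))/ℏ = 4.456, giving phase k₂a = 8.512.
T = [1 + V₀² sin²(k₂a) / (4E(E − V₀))]⁻¹ = 1/1.029 = 0.972.

T = 0.972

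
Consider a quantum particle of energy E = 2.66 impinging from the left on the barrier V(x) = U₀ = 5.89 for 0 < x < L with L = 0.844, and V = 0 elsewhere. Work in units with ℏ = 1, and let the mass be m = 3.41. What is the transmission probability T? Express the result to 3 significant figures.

Since E < U₀ the interior solution is evanescent with decay constant κ = √(2m(U₀ − E))/ℏ = 4.693.
κL = 3.961, sinh(κL) = 26.25.
The exact tunnelling result is T⁻¹ = 1 + U₀² sinh²(κL) / [4E(U₀ − E)] = 696.7, so T = 0.00144.

T = 0.00144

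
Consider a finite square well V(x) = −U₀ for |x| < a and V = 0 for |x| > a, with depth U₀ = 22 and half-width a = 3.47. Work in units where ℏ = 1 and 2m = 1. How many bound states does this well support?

N = 11

Define the well-strength parameter z₀ = (a/ℏ)√(2mU₀) = 3.47 × √(2·0.5·22) = 16.28.
A new bound state (alternating even/odd) appears each time z₀ passes a multiple of π/2, so N = ⌊2z₀/π⌋ + 1 = ⌊10.36⌋ + 1 = 11.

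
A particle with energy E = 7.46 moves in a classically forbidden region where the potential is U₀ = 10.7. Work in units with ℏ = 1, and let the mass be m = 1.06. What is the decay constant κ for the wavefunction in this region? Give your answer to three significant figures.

κ = 2.62

Since E < U₀ the TISE in this region is ψ'' = κ²ψ with κ = √(2m(U₀ − E))/ℏ.
κ = √(2 × 1.06 × 3.24) = 2.621.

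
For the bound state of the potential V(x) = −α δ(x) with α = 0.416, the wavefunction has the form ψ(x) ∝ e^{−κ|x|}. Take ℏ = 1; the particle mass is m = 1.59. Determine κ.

Integrate −(ℏ²/2m)ψ'' − αδ(x)ψ = Eψ from −ε to +ε: the ψ'' term gives ψ'(0⁺) − ψ'(0⁻) and the δ term gives −(2mα/ℏ²)ψ(0).
With ψ ∝ e^{−κ|x|} this yields −2κ = −2mα/ℏ², so κ = mα/ℏ² = 0.6614.

κ = 0.661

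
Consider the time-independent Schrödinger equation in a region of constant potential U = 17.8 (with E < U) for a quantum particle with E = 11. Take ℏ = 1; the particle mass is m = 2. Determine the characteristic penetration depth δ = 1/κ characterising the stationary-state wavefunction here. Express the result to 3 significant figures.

Since E < U the TISE in this region is ψ'' = κ²ψ with κ = √(2m(U − E))/ℏ.
κ = √(2 × 2 × 6.8) = 5.215. The penetration depth is δ = 1/κ = 0.192.

δ = 0.192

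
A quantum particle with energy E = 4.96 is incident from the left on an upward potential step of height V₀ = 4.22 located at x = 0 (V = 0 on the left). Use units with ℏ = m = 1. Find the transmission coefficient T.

On each side the TISE gives plane waves with k = √(2m(E − V))/ℏ: k₁ = √(2·1·4.96) = 3.150, k₂ = √(2·1·0.74) = 1.217.
Continuity of ψ and ψ′ at the step yields the reflection amplitude r = (k₁ − k₂)/(k₁ + k₂) = 0.4427; thus R = |r|² = 0.1960, T = 0.8040.

T = 0.804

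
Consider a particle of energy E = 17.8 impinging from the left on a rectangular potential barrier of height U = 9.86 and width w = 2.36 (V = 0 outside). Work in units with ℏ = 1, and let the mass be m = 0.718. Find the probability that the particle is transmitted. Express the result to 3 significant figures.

Above the barrier the interior wavenumber is k₂ = √(2m(E − U))/ℏ = 3.377, giving phase k₂w = 7.969.
Matching at both interfaces gives T⁻¹ = 1 + U² sin²(k₂w) / [4E(E − U)] = 1.170, hence T = 0.855.

T = 0.855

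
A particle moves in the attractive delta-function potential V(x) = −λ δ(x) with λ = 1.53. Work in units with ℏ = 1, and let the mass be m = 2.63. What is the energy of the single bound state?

E = -3.08

The bound state is ψ(x) = √κ e^{−κ|x|}. The derivative jump ψ'(0⁺) − ψ'(0⁻) = −(2mλ/ℏ²)ψ(0) fixes κ = mλ/ℏ² = 4.024.
Then E = −ℏ²κ²/(2m) = −mλ²/(2ℏ²) = -3.078.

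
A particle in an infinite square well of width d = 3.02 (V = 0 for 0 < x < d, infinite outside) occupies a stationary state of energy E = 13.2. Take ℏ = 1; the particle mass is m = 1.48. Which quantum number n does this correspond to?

For an infinite well E_n = n²π²ℏ²/(2md²), so n = (d/πℏ)√(2mE).
n = (3.02/π) × √(2 × 1.48 × 13.2) = 6.009 → n = 6.

n = 6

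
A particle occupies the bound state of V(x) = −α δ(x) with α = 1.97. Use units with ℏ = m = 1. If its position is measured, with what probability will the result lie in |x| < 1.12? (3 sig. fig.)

P = 0.988

The normalised bound state is ψ = √κ e^{−κ|x|} with κ = mα/ℏ² = 1.970.
P(|x| < d) = ∫_{−d}^{d} κ e^{−2κ|x|} dx = 1 − e^{−2κd} = 1 − e^{−4.413} = 0.9879.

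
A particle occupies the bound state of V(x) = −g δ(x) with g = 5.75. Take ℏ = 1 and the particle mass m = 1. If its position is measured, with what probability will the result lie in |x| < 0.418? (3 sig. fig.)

The normalised bound state is ψ = √κ e^{−κ|x|} with κ = mg/ℏ² = 5.750.
P(|x| < d) = ∫_{−d}^{d} κ e^{−2κ|x|} dx = 1 − e^{−2κd} = 1 − e^{−4.807} = 0.9918.

P = 0.992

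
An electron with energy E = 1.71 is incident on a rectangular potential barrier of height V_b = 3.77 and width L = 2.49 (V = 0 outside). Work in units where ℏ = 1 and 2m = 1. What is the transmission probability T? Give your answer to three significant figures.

T = 0.00311

E < V_b: inside the barrier ψ ∝ e^{±κx} with κ = √(2m(V_b − E))/ℏ = 1.435.
κL = 3.574, sinh(κL) = 17.81.
The exact tunnelling result is T⁻¹ = 1 + V_b² sinh²(κL) / [4E(V_b − E)] = 321.0, so T = 0.00311.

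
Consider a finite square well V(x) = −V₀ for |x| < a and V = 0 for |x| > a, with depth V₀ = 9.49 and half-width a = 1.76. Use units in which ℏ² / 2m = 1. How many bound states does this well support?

N = 4

The dimensionless depth is z₀ = a√(2mV₀)/ℏ = 1.76 × √(9.490) = 5.422.
A new bound state (alternating even/odd) appears each time z₀ passes a multiple of π/2, so N = ⌊2z₀/π⌋ + 1 = ⌊3.452⌋ + 1 = 4.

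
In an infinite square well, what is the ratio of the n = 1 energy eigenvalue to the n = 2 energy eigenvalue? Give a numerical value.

0.25

Since E_n ∝ n², the ratio is (1/2)² = 0.25.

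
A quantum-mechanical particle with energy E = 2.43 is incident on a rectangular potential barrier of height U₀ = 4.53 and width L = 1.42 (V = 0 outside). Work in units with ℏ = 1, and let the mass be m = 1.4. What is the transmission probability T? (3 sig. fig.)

T = 0.00406

E < U₀: inside the barrier ψ ∝ e^{±κx} with κ = √(2m(U₀ − E))/ℏ = 2.425.
κL = 3.443, sinh(κL) = 15.63.
The exact tunnelling result is T⁻¹ = 1 + U₀² sinh²(κL) / [4E(U₀ − E)] = 246.6, so T = 0.00406.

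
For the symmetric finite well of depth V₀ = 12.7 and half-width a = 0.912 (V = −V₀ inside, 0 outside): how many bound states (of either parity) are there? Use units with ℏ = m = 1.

N = 3

Define the well-strength parameter z₀ = (a/ℏ)√(2mV₀) = 0.912 × √(2·1·12.7) = 4.596.
The even/odd transcendental equations gain one root per π/2 in z₀, giving N = 1 + ⌊2z₀/π⌋ = 1 + ⌊2.926⌋ = 3.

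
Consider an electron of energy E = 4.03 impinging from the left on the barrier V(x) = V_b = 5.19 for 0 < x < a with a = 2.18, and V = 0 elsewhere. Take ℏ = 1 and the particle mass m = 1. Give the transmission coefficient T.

E < V_b: inside the barrier ψ ∝ e^{±κx} with κ = √(2m(V_b − E))/ℏ = 1.523.
κa = 3.320, sinh(κa) = 13.82.
The exact tunnelling result is T⁻¹ = 1 + V_b² sinh²(κa) / [4E(V_b − E)] = 276.1, so T = 0.00362.

T = 0.00362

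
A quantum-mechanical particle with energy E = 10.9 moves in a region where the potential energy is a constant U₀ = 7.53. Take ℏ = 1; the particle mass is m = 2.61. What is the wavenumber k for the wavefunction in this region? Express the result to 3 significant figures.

k = 4.19

With E > U₀ the solution is oscillatory, ψ ∝ e^{±ikx} with k = √(2m(E − U₀))/ℏ.
k = √(2 × 2.61 × 3.37) = 4.194.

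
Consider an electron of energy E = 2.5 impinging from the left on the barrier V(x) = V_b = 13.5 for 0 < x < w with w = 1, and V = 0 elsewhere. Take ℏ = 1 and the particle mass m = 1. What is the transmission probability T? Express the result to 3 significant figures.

E < V_b: inside the barrier ψ ∝ e^{±κx} with κ = √(2m(V_b − E))/ℏ = 4.690.
κw = 4.690, sinh(κw) = 54.44.
Matching ψ, ψ′ at both faces gives T = [1 + V_b² sinh²(κw) / (4E(V_b − E))]⁻¹ = 1/4912 = 0.000204.

T = 0.000204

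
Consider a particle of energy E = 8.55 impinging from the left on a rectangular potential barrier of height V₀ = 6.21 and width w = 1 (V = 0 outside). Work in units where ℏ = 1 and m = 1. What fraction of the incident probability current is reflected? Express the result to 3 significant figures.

R = 0.249

E > V₀: inside the barrier k₂ = √(2m(E − V₀))/ℏ = 2.163, k₂w = 2.163.
Matching at both interfaces gives T⁻¹ = 1 + V₀² sin²(k₂w) / [4E(E − V₀)] = 1.332, hence T = 0.751.
R = 1 − T = 0.249.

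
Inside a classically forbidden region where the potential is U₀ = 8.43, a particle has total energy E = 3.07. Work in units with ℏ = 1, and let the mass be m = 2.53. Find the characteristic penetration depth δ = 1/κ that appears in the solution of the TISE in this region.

Since E < U₀ the TISE in this region is ψ'' = κ²ψ with κ = √(2m(U₀ − E))/ℏ.
κ = √(2 × 2.53 × 5.36) = 5.208. The penetration depth is δ = 1/κ = 0.192.

δ = 0.192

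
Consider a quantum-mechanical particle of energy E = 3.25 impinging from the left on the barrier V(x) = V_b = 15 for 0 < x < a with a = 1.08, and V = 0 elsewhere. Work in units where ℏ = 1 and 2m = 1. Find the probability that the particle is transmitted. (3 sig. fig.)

T = 0.00165

Since E < V_b the interior solution is evanescent with decay constant κ = √(2m(V_b − E))/ℏ = 3.428.
κa = 3.702, sinh(κa) = 20.25.
Matching ψ, ψ′ at both faces gives T = [1 + V_b² sinh²(κa) / (4E(V_b − E))]⁻¹ = 1/605.2 = 0.00165.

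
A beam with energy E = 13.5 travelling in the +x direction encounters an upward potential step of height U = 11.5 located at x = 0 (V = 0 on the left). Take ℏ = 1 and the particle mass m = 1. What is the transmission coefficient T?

The wavenumbers are k₁ = √(2mE)/ℏ = 5.196 on the left and k₂ = √(2m(E − U))/ℏ = 2.000 on the right.
Matching ψ and ψ′ at x = 0 gives r = (k₁ − k₂)/(k₁ + k₂), so R = r² = 0.1973 and T = 1 − R = 0.8027.

T = 0.803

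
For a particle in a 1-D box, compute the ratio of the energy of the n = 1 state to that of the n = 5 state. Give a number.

0.04

E_n = n²π²ℏ²/(2mL²) so the ratio is n₂²/n₁² = 1/25 = 0.04.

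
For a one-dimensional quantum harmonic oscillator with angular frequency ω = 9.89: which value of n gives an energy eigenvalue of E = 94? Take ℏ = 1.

n = 9

Invert E_n = (n + ½)ℏω: n = E/ℏω − ½ = 9.005, so n = 9.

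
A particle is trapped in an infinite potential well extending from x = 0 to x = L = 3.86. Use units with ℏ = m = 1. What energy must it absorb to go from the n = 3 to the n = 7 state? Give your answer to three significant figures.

ΔE = 13.2

E_n = n²π²ℏ²/(2mL²), so ΔE = (7² − 3²) π²ℏ²/(2mL²).
ΔE = 40 × π² / (2 × 1 × 3.86²) = 13.25.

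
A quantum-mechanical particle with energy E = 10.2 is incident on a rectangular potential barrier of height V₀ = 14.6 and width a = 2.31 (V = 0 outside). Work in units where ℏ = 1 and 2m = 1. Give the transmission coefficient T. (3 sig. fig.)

T = 0.000208

E < V₀: inside the barrier ψ ∝ e^{±κx} with κ = √(2m(V₀ − E))/ℏ = 2.098.
κa = 4.845, sinh(κa) = 63.58.
The exact tunnelling result is T⁻¹ = 1 + V₀² sinh²(κa) / [4E(V₀ − E)] = 4801, so T = 0.000208.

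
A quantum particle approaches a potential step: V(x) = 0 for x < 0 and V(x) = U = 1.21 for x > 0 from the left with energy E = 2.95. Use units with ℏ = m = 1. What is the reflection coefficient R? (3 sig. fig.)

R = 0.0172

On each side the TISE gives plane waves with k = √(2m(E − V))/ℏ: k₁ = √(2·1·2.95) = 2.429, k₂ = √(2·1·1.74) = 1.865.
Matching ψ and ψ′ at x = 0 gives r = (k₁ − k₂)/(k₁ + k₂), so R = r² = 0.01722 and T = 1 − R = 0.9828.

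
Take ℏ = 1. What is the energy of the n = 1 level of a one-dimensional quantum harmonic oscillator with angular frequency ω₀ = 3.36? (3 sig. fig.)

E = 5.04

Using E_n = (n + ½)ℏω₀: E_1 = 1.5 × 3.36 = 5.040.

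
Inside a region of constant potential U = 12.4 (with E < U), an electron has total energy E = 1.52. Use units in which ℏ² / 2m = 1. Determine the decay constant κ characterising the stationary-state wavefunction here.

Since E < U the TISE in this region is ψ'' = κ²ψ with κ = √(2m(U − E))/ℏ.
κ = √(2 × 0.5 × 10.88) = 3.298.

κ = 3.30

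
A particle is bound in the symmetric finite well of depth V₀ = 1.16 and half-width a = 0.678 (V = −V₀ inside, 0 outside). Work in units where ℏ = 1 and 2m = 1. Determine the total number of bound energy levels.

N = 1

Define the well-strength parameter z₀ = (a/ℏ)√(2mV₀) = 0.678 × √(2·0.5·1.16) = 0.7302.
The even/odd transcendental equations gain one root per π/2 in z₀, giving N = 1 + ⌊2z₀/π⌋ = 1 + ⌊0.4649⌋ = 1.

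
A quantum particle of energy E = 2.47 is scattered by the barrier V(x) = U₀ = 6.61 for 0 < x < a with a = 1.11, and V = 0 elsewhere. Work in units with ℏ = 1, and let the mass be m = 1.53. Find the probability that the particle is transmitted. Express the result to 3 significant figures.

T = 0.00139

Since E < U₀ the interior solution is evanescent with decay constant κ = √(2m(U₀ − E))/ℏ = 3.559.
κa = 3.951, sinh(κa) = 25.98.
The exact tunnelling result is T⁻¹ = 1 + U₀² sinh²(κa) / [4E(U₀ − E)] = 721.9, so T = 0.00139.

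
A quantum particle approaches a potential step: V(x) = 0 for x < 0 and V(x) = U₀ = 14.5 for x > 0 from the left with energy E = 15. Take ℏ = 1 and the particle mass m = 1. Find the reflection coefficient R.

On each side the TISE gives plane waves with k = √(2m(E − V))/ℏ: k₁ = √(2·1·15) = 5.477, k₂ = √(2·1·0.5) = 1.000.
Continuity of ψ and ψ′ at the step yields the reflection amplitude r = (k₁ − k₂)/(k₁ + k₂) = 0.6912; thus R = |r|² = 0.4778, T = 0.5222.

R = 0.478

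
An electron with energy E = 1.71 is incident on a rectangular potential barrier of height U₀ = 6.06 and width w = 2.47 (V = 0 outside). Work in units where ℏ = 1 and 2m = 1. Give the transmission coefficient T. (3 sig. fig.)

Since E < U₀ the interior solution is evanescent with decay constant κ = √(2m(U₀ − E))/ℏ = 2.086.
κw = 5.152, sinh(κw) = 86.35.
Matching ψ, ψ′ at both faces gives T = [1 + U₀² sinh²(κw) / (4E(U₀ − E))]⁻¹ = 1/9204 = 0.000109.

T = 0.000109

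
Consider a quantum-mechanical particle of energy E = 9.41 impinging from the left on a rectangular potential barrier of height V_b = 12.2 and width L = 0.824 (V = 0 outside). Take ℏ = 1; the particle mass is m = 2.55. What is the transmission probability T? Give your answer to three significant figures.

T = 0.00562

Since E < V_b the interior solution is evanescent with decay constant κ = √(2m(V_b − E))/ℏ = 3.772.
κL = 3.108, sinh(κL) = 11.17.
Matching ψ, ψ′ at both faces gives T = [1 + V_b² sinh²(κL) / (4E(V_b − E))]⁻¹ = 1/177.8 = 0.00562.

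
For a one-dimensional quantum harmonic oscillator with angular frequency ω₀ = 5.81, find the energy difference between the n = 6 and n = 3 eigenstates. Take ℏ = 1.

E_n = ℏω₀(n + ½), so ΔE = (6 − 3) ℏω₀ = 3 × 5.81 = 17.43.

ΔE = 17.4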